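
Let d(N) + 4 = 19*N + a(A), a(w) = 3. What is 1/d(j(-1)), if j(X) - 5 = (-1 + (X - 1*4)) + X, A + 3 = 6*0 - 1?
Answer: -1/39 ≈ -0.025641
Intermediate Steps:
A = -4 (A = -3 + (6*0 - 1) = -3 + (0 - 1) = -3 - 1 = -4)
j(X) = 2*X (j(X) = 5 + ((-1 + (X - 1*4)) + X) = 5 + ((-1 + (X - 4)) + X) = 5 + ((-1 + (-4 + X)) + X) = 5 + ((-5 + X) + X) = 5 + (-5 + 2*X) = 2*X)
d(N) = -1 + 19*N (d(N) = -4 + (19*N + 3) = -4 + (3 + 19*N) = -1 + 19*N)
1/d(j(-1)) = 1/(-1 + 19*(2*(-1))) = 1/(-1 + 19*(-2)) = 1/(-1 - 38) = 1/(-39) = -1/39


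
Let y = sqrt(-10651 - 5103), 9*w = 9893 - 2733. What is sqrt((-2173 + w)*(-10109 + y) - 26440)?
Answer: sqrt(125083313 - 12397*I*sqrt(15754))/3 ≈ 3728.1 - 23.187*I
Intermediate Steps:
w = 7160/9 (w = (9893 - 2733)/9 = (1/9)*7160 = 7160/9 ≈ 795.56)
y = I*sqrt(15754) (y = sqrt(-15754) = I*sqrt(15754) ≈ 125.51*I)
sqrt((-2173 + w)*(-10109 + y) - 26440) = sqrt((-2173 + 7160/9)*(-10109 + I*sqrt(15754)) - 26440) = sqrt(-12397*(-10109 + I*sqrt(15754))/9 - 26440) = sqrt((125321273/9 - 12397*I*sqrt(15754)/9) - 26440) = sqrt(125083313/9 - 12397*I*sqrt(15754)/9)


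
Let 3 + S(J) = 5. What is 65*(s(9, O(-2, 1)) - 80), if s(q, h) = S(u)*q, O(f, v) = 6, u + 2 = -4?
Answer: -4030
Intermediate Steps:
u = -6 (u = -2 - 4 = -6)
S(J) = 2 (S(J) = -3 + 5 = 2)
s(q, h) = 2*q
65*(s(9, O(-2, 1)) - 80) = 65*(2*9 - 80) = 65*(18 - 80) = 65*(-62) = -4030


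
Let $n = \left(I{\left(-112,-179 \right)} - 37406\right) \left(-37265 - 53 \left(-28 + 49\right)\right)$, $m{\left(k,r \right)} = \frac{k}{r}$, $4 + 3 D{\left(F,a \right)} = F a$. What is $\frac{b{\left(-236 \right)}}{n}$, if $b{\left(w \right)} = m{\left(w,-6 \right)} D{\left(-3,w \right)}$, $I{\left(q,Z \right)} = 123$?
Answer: $\frac{41536}{6438811383} \approx 6.4509 \cdot 10^{-6}$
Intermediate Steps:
$D{\left(F,a \right)} = - \frac{4}{3} + \frac{F a}{3}$
$b{\left(w \right)} = - \frac{w \left(- \frac{4}{3} - w\right)}{6}$ ($b{\left(w \right)} = \frac{w}{-6} \left(- \frac{4}{3} + \frac{1}{3} \left(-3\right) w\right) = w \left(- \frac{1}{6}\right) \left(- \frac{4}{3} - w\right) = - \frac{w}{6} \left(- \frac{4}{3} - w\right) = - \frac{w \left(- \frac{4}{3} - w\right)}{6}$)
$n = 1430846974$ ($n = \left(123 - 37406\right) \left(-37265 - 53 \left(-28 + 49\right)\right) = - 37283 \left(-37265 - 1113\right) = \left(-37283\right) \left(-38378\right) = 1430846974$)
$\frac{b{\left(-236 \right)}}{n} = \frac{\frac{1}{18} \left(-236\right) \left(4 + 3 \left(-236\right)\right)}{1430846974} = \frac{1}{18} \left(-236\right) \left(4 - 708\right) \frac{1}{1430846974} = \frac{1}{18} \left(-236\right) \left(-704\right) \frac{1}{1430846974} = \frac{83072}{9} \cdot \frac{1}{1430846974} = \frac{41536}{6438811383}$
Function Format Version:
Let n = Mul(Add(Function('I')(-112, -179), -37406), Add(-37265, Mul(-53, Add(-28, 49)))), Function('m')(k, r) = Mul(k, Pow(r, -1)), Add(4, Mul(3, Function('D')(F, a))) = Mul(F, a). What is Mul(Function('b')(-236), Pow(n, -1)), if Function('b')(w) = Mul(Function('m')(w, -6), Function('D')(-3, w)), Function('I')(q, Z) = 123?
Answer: Rational(41536, 6438811383) ≈ 6.4509e-6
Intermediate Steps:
Function('D')(F, a) = Add(Rational(-4, 3), Mul(Rational(1, 3), F, a)) (Function('D')(F, a) = Add(Rational(-4, 3), Mul(Rational(1, 3), Mul(F, a))) = Add(Rational(-4, 3), Mul(Rational(1, 3), F, a)))
Function('b')(w) = Mul(Rational(-1, 6), w, Add(Rational(-4, 3), Mul(-1, w))) (Function('b')(w) = Mul(Mul(w, Pow(-6, -1)), Add(Rational(-4, 3), Mul(Rational(1, 3), -3, w))) = Mul(Mul(w, Rational(-1, 6)), Add(Rational(-4, 3), Mul(-1, w))) = Mul(Mul(Rational(-1, 6), w), Add(Rational(-4, 3), Mul(-1, w))) = Mul(Rational(-1, 6), w, Add(Rational(-4, 3), Mul(-1, w))))
n = 1430846974 (n = Mul(Add(123, -37406), Add(-37265, Mul(-53, Add(-28, 49)))) = Mul(-37283, Add(-37265, Mul(-53, 21))) = Mul(-37283, Add(-37265, -1113)) = Mul(-37283, -38378) = 1430846974)
Mul(Function('b')(-236), Pow(n, -1)) = Mul(Mul(Rational(1, 18), -236, Add(4, Mul(3, -236))), Pow(1430846974, -1)) = Mul(Mul(Rational(1, 18), -236, Add(4, -708)), Rational(1, 1430846974)) = Mul(Mul(Rational(1, 18), -236, -704), Rational(1, 1430846974)) = Mul(Rational(83072, 9), Rational(1, 1430846974)) = Rational(41536, 6438811383)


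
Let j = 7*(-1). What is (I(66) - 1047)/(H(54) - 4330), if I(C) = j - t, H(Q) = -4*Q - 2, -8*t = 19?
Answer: 8413/36384 ≈ 0.23123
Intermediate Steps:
t = -19/8 (t = -⅛*19 = -19/8 ≈ -2.3750)
H(Q) = -2 - 4*Q
j = -7
I(C) = -37/8 (I(C) = -7 - 1*(-19/8) = -7 + 19/8 = -37/8)
(I(66) - 1047)/(H(54) - 4330) = (-37/8 - 1047)/((-2 - 4*54) - 4330) = -8413/(8*((-2 - 216) - 4330)) = -8413/(8*(-218 - 4330)) = -8413/8/(-4548) = -8413/8*(-1/4548) = 8413/36384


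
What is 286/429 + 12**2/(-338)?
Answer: 122/507 ≈ 0.24063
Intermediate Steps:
286/429 + 12**2/(-338) = 286*(1/429) + 144*(-1/338) = 2/3 - 72/169 = 122/507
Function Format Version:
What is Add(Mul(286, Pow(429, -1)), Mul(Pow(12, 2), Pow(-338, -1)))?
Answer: Rational(122, 507) ≈ 0.24063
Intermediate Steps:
Add(Mul(286, Pow(429, -1)), Mul(Pow(12, 2), Pow(-338, -1))) = Add(Mul(286, Rational(1, 429)), Mul(144, Rational(-1, 338))) = Add(Rational(2, 3), Rational(-72, 169)) = Rational(122, 507)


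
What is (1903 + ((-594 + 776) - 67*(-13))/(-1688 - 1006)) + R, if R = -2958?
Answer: -947741/898 ≈ -1055.4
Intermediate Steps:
(1903 + ((-594 + 776) - 67*(-13))/(-1688 - 1006)) + R = (1903 + ((-594 + 776) - 67*(-13))/(-1688 - 1006)) - 2958 = (1903 + (182 + 871)/(-2694)) - 2958 = (1903 + 1053*(-1/2694)) - 2958 = (1903 - 351/898) - 2958 = 1708543/898 - 2958 = -947741/898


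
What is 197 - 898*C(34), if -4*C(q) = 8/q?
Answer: 4247/17 ≈ 249.82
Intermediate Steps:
C(q) = -2/q
197 - 898*C(34) = 197 - (-1796)/34 = 197 - 898*(-1/17) = 197 + 898/17 = 4247/17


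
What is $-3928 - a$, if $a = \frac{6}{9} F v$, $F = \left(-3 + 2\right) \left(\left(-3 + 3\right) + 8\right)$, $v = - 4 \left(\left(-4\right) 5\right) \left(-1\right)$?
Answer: $- \frac{13064}{3} \approx -4354.7$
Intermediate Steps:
$v = -80$ ($v = \left(-4\right) \left(-20\right) \left(-1\right) = 80 \left(-1\right) = -80$)
$F = -8$ ($F = - (0 + 8) = \left(-1\right) 8 = -8$)
$a = \frac{1280}{3}$ ($a = \frac{6}{9} \left(-8\right) \left(-80\right) = 6 \cdot \frac{1}{9} \left(-8\right) \left(-80\right) = \frac{2}{3} \left(-8\right) \left(-80\right) = \left(- \frac{16}{3}\right) \left(-80\right) = \frac{1280}{3} \approx 426.67$)
$-3928 - a = -3928 - \frac{1280}{3} = - \frac{13064}{3}$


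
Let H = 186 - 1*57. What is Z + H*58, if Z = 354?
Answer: 7836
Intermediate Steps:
H = 129 (H = 186 - 57 = 129)
Z + H*58 = 354 + 129*58 = 354 + 7482 = 7836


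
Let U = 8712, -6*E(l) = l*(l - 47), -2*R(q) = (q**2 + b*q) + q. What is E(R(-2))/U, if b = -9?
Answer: -95/8712 ≈ -0.010905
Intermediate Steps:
R(q) = 4*q - q**2/2 (R(q) = -((q**2 - 9*q) + q)/2 = -(q**2 - 8*q)/2 = 4*q - q**2/2)
E(l) = -l*(-47 + l)/6 (E(l) = -l*(l - 47)/6 = -l*(-47 + l)/6)
E(R(-2))/U = (((1/2)*(-2)*(8 - 1*(-2)))*(47 - (-2)*(8 - 1*(-2))/2)/6)/8712 = (((1/2)*(-2)*(8 + 2))*(47 - (-2)*(8 + 2)/2)/6)*(1/8712) = (((1/2)*(-2)*10)*(47 - (-2)*10/2)/6)*(1/8712) = ((1/6)*(-10)*(47 - 1*(-10)))*(1/8712) = ((1/6)*(-10)*(47 + 10))*(1/8712) = ((1/6)*(-10)*57)*(1/8712) = -95*1/8712 = -95/8712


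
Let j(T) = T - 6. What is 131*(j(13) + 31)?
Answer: 4978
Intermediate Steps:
j(T) = -6 + T
131*(j(13) + 31) = 131*((-6 + 13) + 31) = 131*(7 + 31) = 131*38 = 4978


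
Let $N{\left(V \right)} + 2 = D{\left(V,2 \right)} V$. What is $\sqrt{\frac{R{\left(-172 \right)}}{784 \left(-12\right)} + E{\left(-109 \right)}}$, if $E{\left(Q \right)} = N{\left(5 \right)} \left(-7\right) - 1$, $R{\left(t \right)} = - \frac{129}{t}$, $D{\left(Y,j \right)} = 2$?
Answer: $\frac{i \sqrt{715009}}{112} \approx 7.5498 i$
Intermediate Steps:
$N{\left(V \right)} = -2 + 2 V$
$E{\left(Q \right)} = -57$ ($E{\left(Q \right)} = \left(-2 + 2 \cdot 5\right) \left(-7\right) - 1 = \left(-2 + 10\right) \left(-7\right) - 1 = 8 \left(-7\right) - 1 = -56 - 1 = -57$)
$\sqrt{\frac{R{\left(-172 \right)}}{784 \left(-12\right)} + E{\left(-109 \right)}} = \sqrt{\frac{\left(-129\right) \frac{1}{-172}}{784 \left(-12\right)} - 57} = \sqrt{\frac{\left(-129\right) \left(- \frac{1}{172}\right)}{-9408} - 57} = \sqrt{\frac{3}{4} \left(- \frac{1}{9408}\right) - 57} = \sqrt{- \frac{1}{12544} - 57} = \sqrt{- \frac{715009}{12544}} = \frac{i \sqrt{715009}}{112}$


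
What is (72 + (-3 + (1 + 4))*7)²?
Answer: 7396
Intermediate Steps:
(72 + (-3 + (1 + 4))*7)² = (72 + (-3 + 5)*7)² = (72 + 2*7)² = (72 + 14)² = 86² = 7396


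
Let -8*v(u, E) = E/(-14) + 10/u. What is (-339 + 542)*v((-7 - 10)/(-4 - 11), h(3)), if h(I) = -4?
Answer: -7859/34 ≈ -231.15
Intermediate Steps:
v(u, E) = -5/(4*u) + E/112 (v(u, E) = -(E/(-14) + 10/u)/8 = -(E*(-1/14) + 10/u)/8 = -(-E/14 + 10/u)/8 = -(10/u - E/14)/8 = -5/(4*u) + E/112)
(-339 + 542)*v((-7 - 10)/(-4 - 11), h(3)) = (-339 + 542)*((-140 - 4*(-7 - 10)/(-4 - 11))/(112*(((-7 - 10)/(-4 - 11))))) = 203*((-140 - (-68)/(-15))/(112*((-17/(-15))))) = 203*((-140 - (-68)*(-1)/15)/(112*((-17*(-1/15))))) = 203*((-140 - 4*17/15)/(112*(17/15))) = 203*((1/112)*(15/17)*(-140 - 68/15)) = 203*((1/112)*(15/17)*(-2168/15)) = 203*(-271/238) = -7859/34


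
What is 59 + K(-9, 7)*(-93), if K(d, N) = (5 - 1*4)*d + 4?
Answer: 524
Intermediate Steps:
K(d, N) = 4 + d (K(d, N) = (5 - 4)*d + 4 = 1*d + 4 = d + 4 = 4 + d)
59 + K(-9, 7)*(-93) = 59 + (4 - 9)*(-93) = 59 - 5*(-93) = 59 + 465 = 524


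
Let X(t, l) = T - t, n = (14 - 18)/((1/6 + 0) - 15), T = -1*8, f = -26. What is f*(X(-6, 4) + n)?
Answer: 4004/89 ≈ 44.989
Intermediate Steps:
T = -8
n = 24/89 (n = -4/((1*(⅙) + 0) - 15) = -4/((⅙ + 0) - 15) = -4/(⅙ - 15) = -4/(-89/6) = -4*(-6/89) = 24/89 ≈ 0.26966)
X(t, l) = -8 - t
f*(X(-6, 4) + n) = -26*((-8 - 1*(-6)) + 24/89) = -26*((-8 + 6) + 24/89) = -26*(-2 + 24/89) = -26*(-154/89) = 4004/89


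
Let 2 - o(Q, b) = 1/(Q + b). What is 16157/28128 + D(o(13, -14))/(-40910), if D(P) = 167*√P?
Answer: 16157/28128 - 167*√3/40910 ≈ 0.56734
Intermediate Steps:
o(Q, b) = 2 - 1/(Q + b)
16157/28128 + D(o(13, -14))/(-40910) = 16157/28128 + (167*√((-1 + 2*13 + 2*(-14))/(13 - 14)))/(-40910) = 16157*(1/28128) + (167*√((-1 + 26 - 28)/(-1)))*(-1/40910) = 16157/28128 + (167*√(-1*(-3)))*(-1/40910) = 16157/28128 + (167*√3)*(-1/40910) = 16157/28128 - 167*√3/40910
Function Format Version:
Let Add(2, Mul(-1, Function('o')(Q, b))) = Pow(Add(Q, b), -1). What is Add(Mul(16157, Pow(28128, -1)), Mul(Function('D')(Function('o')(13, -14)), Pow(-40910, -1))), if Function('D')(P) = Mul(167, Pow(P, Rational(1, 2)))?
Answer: Add(Rational(16157, 28128), Mul(Rational(-167, 40910), Pow(3, Rational(1, 2)))) ≈ 0.56734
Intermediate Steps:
Function('o')(Q, b) = Add(2, Mul(-1, Pow(Add(Q, b), -1)))
Add(Mul(16157, Pow(28128, -1)), Mul(Function('D')(Function('o')(13, -14)), Pow(-40910, -1))) = Add(Mul(16157, Pow(28128, -1)), Mul(Mul(167, Pow(Mul(Pow(Add(13, -14), -1), Add(-1, Mul(2, 13), Mul(2, -14))), Rational(1, 2))), Pow(-40910, -1))) = Add(Mul(16157, Rational(1, 28128)), Mul(Mul(167, Pow(Mul(Pow(-1, -1), Add(-1, 26, -28)), Rational(1, 2))), Rational(-1, 40910))) = Add(Rational(16157, 28128), Mul(Mul(167, Pow(Mul(-1, -3), Rational(1, 2))), Rational(-1, 40910))) = Add(Rational(16157, 28128), Mul(Mul(167, Pow(3, Rational(1, 2))), Rational(-1, 40910))) = Add(Rational(16157, 28128), Mul(Rational(-167, 40910), Pow(3, Rational(1, 2))))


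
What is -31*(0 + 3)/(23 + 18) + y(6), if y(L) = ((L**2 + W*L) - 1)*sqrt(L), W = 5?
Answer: -93/41 + 65*sqrt(6) ≈ 156.95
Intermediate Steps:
y(L) = sqrt(L)*(-1 + L**2 + 5*L) (y(L) = ((L**2 + 5*L) - 1)*sqrt(L) = (-1 + L**2 + 5*L)*sqrt(L) = sqrt(L)*(-1 + L**2 + 5*L))
-31*(0 + 3)/(23 + 18) + y(6) = -31*(0 + 3)/(23 + 18) + sqrt(6)*(-1 + 6**2 + 5*6) = -93/41 + sqrt(6)*(-1 + 36 + 30) = -93/41 + sqrt(6)*65 = -31*3/41 + 65*sqrt(6) = -93/41 + 65*sqrt(6)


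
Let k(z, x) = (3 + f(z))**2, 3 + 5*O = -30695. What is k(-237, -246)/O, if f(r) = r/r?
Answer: -40/15349 ≈ -0.0026060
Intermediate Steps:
O = -30698/5 (O = -3/5 + (1/5)*(-30695) = -3/5 - 6139 = -30698/5 ≈ -6139.6)
f(r) = 1
k(z, x) = 16 (k(z, x) = (3 + 1)**2 = 4**2 = 16)
k(-237, -246)/O = 16/(-30698/5) = 16*(-5/30698) = -40/15349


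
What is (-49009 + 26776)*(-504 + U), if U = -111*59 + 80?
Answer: 155030709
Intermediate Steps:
U = -6469 (U = -6549 + 80 = -6469)
(-49009 + 26776)*(-504 + U) = (-49009 + 26776)*(-504 - 6469) = -22233*(-6973) = 155030709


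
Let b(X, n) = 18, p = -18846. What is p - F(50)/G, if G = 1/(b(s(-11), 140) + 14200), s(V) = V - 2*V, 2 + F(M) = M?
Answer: -701310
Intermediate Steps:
F(M) = -2 + M
s(V) = -V
G = 1/14218 (G = 1/(18 + 14200) = 1/14218 ≈ 7.0333e-5)
p - F(50)/G = -18846 - (-2 + 50)/1/14218 = -18846 - 48*14218 = -18846 - 1*682464 = -18846 - 682464 = -701310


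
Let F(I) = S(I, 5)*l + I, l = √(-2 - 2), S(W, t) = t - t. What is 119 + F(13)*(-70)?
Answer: -791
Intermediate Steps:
S(W, t) = 0
l = 2*I (l = √(-4) = 2*I ≈ 2.0*I)
F(I) = I (F(I) = 0*(2*I) + I = 0 + I = I)
119 + F(13)*(-70) = 119 + 13*(-70) = 119 - 910 = -791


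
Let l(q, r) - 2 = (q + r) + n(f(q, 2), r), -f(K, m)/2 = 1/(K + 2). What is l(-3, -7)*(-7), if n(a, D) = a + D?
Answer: 91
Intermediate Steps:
f(K, m) = -2/(2 + K) (f(K, m) = -2/(K + 2) = -2/(2 + K))
n(a, D) = D + a
l(q, r) = 2 + q - 2/(2 + q) + 2*r (l(q, r) = 2 + ((q + r) + (r - 2/(2 + q))) = 2 + (q - 2/(2 + q) + 2*r) = 2 + q - 2/(2 + q) + 2*r)
l(-3, -7)*(-7) = ((-2 + (2 - 3)*(2 - 3 + 2*(-7)))/(2 - 3))*(-7) = ((-2 - (2 - 3 - 14))/(-1))*(-7) = -(-2 - 1*(-15))*(-7) = -(-2 + 15)*(-7) = -1*13*(-7) = -13*(-7) = 91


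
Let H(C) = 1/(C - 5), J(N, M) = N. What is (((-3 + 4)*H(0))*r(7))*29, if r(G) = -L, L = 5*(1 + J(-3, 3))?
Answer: -58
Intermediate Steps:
H(C) = 1/(-5 + C)
L = -10 (L = 5*(1 - 3) = 5*(-2) = -10)
r(G) = 10 (r(G) = -1*(-10) = 10)
(((-3 + 4)*H(0))*r(7))*29 = (((-3 + 4)/(-5 + 0))*10)*29 = ((1/(-5))*10)*29 = ((1*(-⅕))*10)*29 = -⅕*10*29 = -2*29 = -58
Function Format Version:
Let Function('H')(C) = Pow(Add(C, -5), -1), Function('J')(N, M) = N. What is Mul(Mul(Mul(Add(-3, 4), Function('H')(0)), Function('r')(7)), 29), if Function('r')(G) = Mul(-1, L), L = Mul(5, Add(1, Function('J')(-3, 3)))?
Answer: -58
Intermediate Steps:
Function('H')(C) = Pow(Add(-5, C), -1)
L = -10 (L = Mul(5, Add(1, -3)) = Mul(5, -2) = -10)
Function('r')(G) = 10 (Function('r')(G) = Mul(-1, -10) = 10)
Mul(Mul(Mul(Add(-3, 4), Function('H')(0)), Function('r')(7)), 29) = Mul(Mul(Mul(Add(-3, 4), Pow(Add(-5, 0), -1)), 10), 29) = Mul(Mul(Mul(1, Pow(-5, -1)), 10), 29) = Mul(Mul(Mul(1, Rational(-1, 5)), 10), 29) = Mul(Mul(Rational(-1, 5), 10), 29) = Mul(-2, 29) = -58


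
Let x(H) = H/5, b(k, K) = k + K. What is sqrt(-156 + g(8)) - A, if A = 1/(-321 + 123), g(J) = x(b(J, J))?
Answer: 1/198 + 2*I*sqrt(955)/5 ≈ 0.0050505 + 12.361*I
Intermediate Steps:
b(k, K) = K + k
x(H) = H/5 (x(H) = H*(1/5) = H/5)
g(J) = 2*J/5 (g(J) = (J + J)/5 = (2*J)/5 = 2*J/5)
A = -1/198 (A = 1/(-198) = -1/198 ≈ -0.0050505)
sqrt(-156 + g(8)) - A = sqrt(-156 + (2/5)*8) - 1*(-1/198) = sqrt(-156 + 16/5) + 1/198 = sqrt(-764/5) + 1/198 = 2*I*sqrt(955)/5 + 1/198 = 1/198 + 2*I*sqrt(955)/5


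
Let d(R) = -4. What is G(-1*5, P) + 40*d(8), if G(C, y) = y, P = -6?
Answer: -166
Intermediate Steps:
G(-1*5, P) + 40*d(8) = -6 + 40*(-4) = -6 - 160 = -166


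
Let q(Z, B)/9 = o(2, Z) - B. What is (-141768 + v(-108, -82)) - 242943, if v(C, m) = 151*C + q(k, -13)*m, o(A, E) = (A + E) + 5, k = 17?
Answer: -428325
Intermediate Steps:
o(A, E) = 5 + A + E
q(Z, B) = 63 - 9*B + 9*Z (q(Z, B) = 9*((5 + 2 + Z) - B) = 9*((7 + Z) - B) = 9*(7 + Z - B) = 63 - 9*B + 9*Z)
v(C, m) = 151*C + 333*m (v(C, m) = 151*C + (63 - 9*(-13) + 9*17)*m = 151*C + (63 + 117 + 153)*m = 151*C + 333*m)
(-141768 + v(-108, -82)) - 242943 = (-141768 + (151*(-108) + 333*(-82))) - 242943 = (-141768 + (-16308 - 27306)) - 242943 = (-141768 - 43614) - 242943 = -185382 - 242943 = -428325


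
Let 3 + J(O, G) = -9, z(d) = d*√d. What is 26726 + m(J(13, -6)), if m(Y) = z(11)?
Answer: 26726 + 11*√11 ≈ 26762.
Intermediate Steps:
z(d) = d^(3/2)
J(O, G) = -12 (J(O, G) = -3 - 9 = -12)
m(Y) = 11*√11 (m(Y) = 11^(3/2) = 11*√11)
26726 + m(J(13, -6)) = 26726 + 11*√11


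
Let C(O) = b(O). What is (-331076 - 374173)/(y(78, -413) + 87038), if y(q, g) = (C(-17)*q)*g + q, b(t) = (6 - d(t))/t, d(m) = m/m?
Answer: -11989233/1642042 ≈ -7.3014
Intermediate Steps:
d(m) = 1
b(t) = 5/t (b(t) = (6 - 1*1)/t = (6 - 1)/t = 5/t)
C(O) = 5/O
y(q, g) = q - 5*g*q/17 (y(q, g) = ((5/(-17))*q)*g + q = ((5*(-1/17))*q)*g + q = (-5*q/17)*g + q = -5*g*q/17 + q = q - 5*g*q/17)
(-331076 - 374173)/(y(78, -413) + 87038) = (-331076 - 374173)/((1/17)*78*(17 - 5*(-413)) + 87038) = -705249/((1/17)*78*(17 + 2065) + 87038) = -705249/((1/17)*78*2082 + 87038) = -705249/(162396/17 + 87038) = -705249/1642042/17 = -705249*17/1642042 = -11989233/1642042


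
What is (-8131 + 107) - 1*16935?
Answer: -24959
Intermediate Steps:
(-8131 + 107) - 1*16935 = -8024 - 16935 = -24959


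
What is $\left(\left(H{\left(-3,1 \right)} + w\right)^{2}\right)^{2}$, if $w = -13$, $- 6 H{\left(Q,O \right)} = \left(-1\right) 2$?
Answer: $\frac{2085136}{81} \approx 25742.0$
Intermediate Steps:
$H{\left(Q,O \right)} = \frac{1}{3}$ ($H{\left(Q,O \right)} = - \frac{\left(-1\right) 2}{6} = \left(- \frac{1}{6}\right) \left(-2\right) = \frac{1}{3}$)
$\left(\left(H{\left(-3,1 \right)} + w\right)^{2}\right)^{2} = \left(\left(\frac{1}{3} - 13\right)^{2}\right)^{2} = \left(\left(- \frac{38}{3}\right)^{2}\right)^{2} = \left(\frac{1444}{9}\right)^{2} = \frac{2085136}{81}$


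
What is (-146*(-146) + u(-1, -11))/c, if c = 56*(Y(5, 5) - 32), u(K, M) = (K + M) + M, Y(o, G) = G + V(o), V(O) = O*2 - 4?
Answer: -21293/1176 ≈ -18.106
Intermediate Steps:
V(O) = -4 + 2*O (V(O) = 2*O - 4 = -4 + 2*O)
Y(o, G) = -4 + G + 2*o (Y(o, G) = G + (-4 + 2*o) = -4 + G + 2*o)
u(K, M) = K + 2*M
c = -1176 (c = 56*((-4 + 5 + 2*5) - 32) = 56*((-4 + 5 + 10) - 32) = 56*(11 - 32) = 56*(-21) = -1176)
(-146*(-146) + u(-1, -11))/c = (-146*(-146) + (-1 + 2*(-11)))/(-1176) = (21316 + (-1 - 22))*(-1/1176) = (21316 - 23)*(-1/1176) = 21293*(-1/1176) = -21293/1176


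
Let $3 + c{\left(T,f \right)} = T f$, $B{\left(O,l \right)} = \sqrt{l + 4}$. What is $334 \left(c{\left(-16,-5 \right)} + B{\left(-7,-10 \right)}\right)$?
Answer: $25718 + 334 i \sqrt{6} \approx 25718.0 + 818.13 i$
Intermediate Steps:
$B{\left(O,l \right)} = \sqrt{4 + l}$
$c{\left(T,f \right)} = -3 + T f$
$334 \left(c{\left(-16,-5 \right)} + B{\left(-7,-10 \right)}\right) = 334 \left(\left(-3 - -80\right) + \sqrt{4 - 10}\right) = 334 \left(\left(-3 + 80\right) + \sqrt{-6}\right) = 334 \left(77 + i \sqrt{6}\right) = 25718 + 334 i \sqrt{6}$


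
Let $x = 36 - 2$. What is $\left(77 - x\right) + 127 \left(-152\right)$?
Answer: $-19261$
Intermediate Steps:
$x = 34$ ($x = 36 - 2 = 34$)
$\left(77 - x\right) + 127 \left(-152\right) = \left(77 - 34\right) + 127 \left(-152\right) = \left(77 - 34\right) - 19304 = 43 - 19304 = -19261$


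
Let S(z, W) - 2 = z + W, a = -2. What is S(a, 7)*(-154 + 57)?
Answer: -679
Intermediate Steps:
S(z, W) = 2 + W + z (S(z, W) = 2 + (z + W) = 2 + (W + z) = 2 + W + z)
S(a, 7)*(-154 + 57) = (2 + 7 - 2)*(-154 + 57) = 7*(-97) = -679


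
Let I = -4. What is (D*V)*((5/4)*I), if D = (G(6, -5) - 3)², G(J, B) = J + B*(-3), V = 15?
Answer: -24300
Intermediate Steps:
G(J, B) = J - 3*B
D = 324 (D = ((6 - 3*(-5)) - 3)² = ((6 + 15) - 3)² = (21 - 3)² = 18² = 324)
(D*V)*((5/4)*I) = (324*15)*((5/4)*(-4)) = 4860*((5*(¼))*(-4)) = 4860*((5/4)*(-4)) = 4860*(-5) = -24300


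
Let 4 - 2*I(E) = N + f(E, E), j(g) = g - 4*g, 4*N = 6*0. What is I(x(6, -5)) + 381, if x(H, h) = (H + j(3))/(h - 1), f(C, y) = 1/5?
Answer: 3829/10 ≈ 382.90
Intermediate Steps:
f(C, y) = ⅕
N = 0 (N = (6*0)/4 = (¼)*0 = 0)
j(g) = -3*g
x(H, h) = (-9 + H)/(-1 + h) (x(H, h) = (H - 3*3)/(h - 1) = (H - 9)/(-1 + h) = (-9 + H)/(-1 + h))
I(E) = 19/10 (I(E) = 2 - (0 + ⅕)/2 = 2 - ½*⅕ = 2 - ⅒ = 19/10)
I(x(6, -5)) + 381 = 19/10 + 381 = 3829/10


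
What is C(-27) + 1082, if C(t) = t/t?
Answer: 1083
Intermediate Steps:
C(t) = 1
C(-27) + 1082 = 1 + 1082 = 1083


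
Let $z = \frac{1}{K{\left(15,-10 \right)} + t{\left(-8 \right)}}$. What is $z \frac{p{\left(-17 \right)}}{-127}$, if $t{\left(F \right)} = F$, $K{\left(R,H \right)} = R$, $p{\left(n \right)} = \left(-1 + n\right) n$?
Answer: $- \frac{306}{889} \approx -0.34421$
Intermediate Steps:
$p{\left(n \right)} = n \left(-1 + n\right)$
$z = \frac{1}{7}$ ($z = \frac{1}{15 - 8} = \frac{1}{7} \approx 0.14286$)
$z \frac{p{\left(-17 \right)}}{-127} = \frac{- 17 \left(-1 - 17\right) \frac{1}{-127}}{7} = \frac{\left(-17\right) \left(-18\right) \left(- \frac{1}{127}\right)}{7} = \frac{306 \left(- \frac{1}{127}\right)}{7} = \frac{1}{7} \left(- \frac{306}{127}\right) = - \frac{306}{889}$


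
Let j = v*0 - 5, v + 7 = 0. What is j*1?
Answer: -5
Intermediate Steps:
v = -7 (v = -7 + 0 = -7)
j = -5 (j = -7*0 - 5 = 0 - 5 = -5)
j*1 = -5*1 = -5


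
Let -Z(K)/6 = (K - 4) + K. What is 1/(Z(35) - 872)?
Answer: -1/1268 ≈ -0.00078864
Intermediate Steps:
Z(K) = 24 - 12*K (Z(K) = -6*((K - 4) + K) = -6*((-4 + K) + K) = -6*(-4 + 2*K) = 24 - 12*K)
1/(Z(35) - 872) = 1/((24 - 12*35) - 872) = 1/((24 - 420) - 872) = 1/(-396 - 872) = 1/(-1268) = -1/1268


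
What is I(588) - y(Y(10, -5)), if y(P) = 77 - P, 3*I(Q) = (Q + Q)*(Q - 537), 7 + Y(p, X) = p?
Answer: 19918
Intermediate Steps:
Y(p, X) = -7 + p
I(Q) = 2*Q*(-537 + Q)/3 (I(Q) = ((Q + Q)*(Q - 537))/3 = ((2*Q)*(-537 + Q))/3 = (2*Q*(-537 + Q))/3 = 2*Q*(-537 + Q)/3)
I(588) - y(Y(10, -5)) = (2/3)*588*(-537 + 588) - (77 - (-7 + 10)) = (2/3)*588*51 - (77 - 1*3) = 19992 - (77 - 3) = 19992 - 1*74 = 19992 - 74 = 19918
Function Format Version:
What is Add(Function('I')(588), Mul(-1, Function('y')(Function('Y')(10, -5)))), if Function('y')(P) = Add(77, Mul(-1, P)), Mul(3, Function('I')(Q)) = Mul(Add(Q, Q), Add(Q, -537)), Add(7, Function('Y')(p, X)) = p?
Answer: 19918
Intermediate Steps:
Function('Y')(p, X) = Add(-7, p)
Function('I')(Q) = Mul(Rational(2, 3), Q, Add(-537, Q)) (Function('I')(Q) = Mul(Rational(1, 3), Mul(Add(Q, Q), Add(Q, -537))) = Mul(Rational(1, 3), Mul(Mul(2, Q), Add(-537, Q))) = Mul(Rational(1, 3), Mul(2, Q, Add(-537, Q))) = Mul(Rational(2, 3), Q, Add(-537, Q)))
Add(Function('I')(588), Mul(-1, Function('y')(Function('Y')(10, -5)))) = Add(Mul(Rational(2, 3), 588, Add(-537, 588)), Mul(-1, Add(77, Mul(-1, Add(-7, 10))))) = Add(Mul(Rational(2, 3), 588, 51), Mul(-1, Add(77, Mul(-1, 3)))) = Add(19992, Mul(-1, Add(77, -3))) = Add(19992, Mul(-1, 74)) = Add(19992, -74) = 19918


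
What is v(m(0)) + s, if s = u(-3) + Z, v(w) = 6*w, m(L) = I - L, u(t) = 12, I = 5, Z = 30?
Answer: 72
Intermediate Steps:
m(L) = 5 - L
s = 42 (s = 12 + 30 = 42)
v(m(0)) + s = 6*(5 - 1*0) + 42 = 6*(5 + 0) + 42 = 6*5 + 42 = 30 + 42 = 72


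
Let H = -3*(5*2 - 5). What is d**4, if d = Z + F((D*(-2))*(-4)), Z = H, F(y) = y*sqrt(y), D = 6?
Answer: 12379940289 - 1276611840*sqrt(3) ≈ 1.0169e+10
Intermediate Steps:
H = -15 (H = -3*(10 - 5) = -3*5 = -15)
F(y) = y**(3/2)
Z = -15
d = -15 + 192*sqrt(3) (d = -15 + ((6*(-2))*(-4))**(3/2) = -15 + (-12*(-4))**(3/2) = -15 + 48**(3/2) = -15 + 192*sqrt(3) ≈ 317.55)
d**4 = (-15 + 192*sqrt(3))**4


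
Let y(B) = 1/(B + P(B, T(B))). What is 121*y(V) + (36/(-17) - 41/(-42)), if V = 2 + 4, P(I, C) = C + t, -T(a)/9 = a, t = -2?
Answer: -31786/8925 ≈ -3.5615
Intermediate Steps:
T(a) = -9*a
P(I, C) = -2 + C (P(I, C) = C - 2 = -2 + C)
V = 6
y(B) = 1/(-2 - 8*B) (y(B) = 1/(B + (-2 - 9*B)) = 1/(-2 - 8*B))
121*y(V) + (36/(-17) - 41/(-42)) = 121*(-1/(2 + 8*6)) + (36/(-17) - 41/(-42)) = 121*(-1/(2 + 48)) + (36*(-1/17) - 41*(-1/42)) = 121*(-1/50) + (-36/17 + 41/42) = 121*(-1*1/50) - 815/714 = 121*(-1/50) - 815/714 = -121/50 - 815/714 = -31786/8925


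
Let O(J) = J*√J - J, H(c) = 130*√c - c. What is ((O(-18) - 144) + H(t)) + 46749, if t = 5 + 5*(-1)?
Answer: 46623 - 54*I*√2 ≈ 46623.0 - 76.368*I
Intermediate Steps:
t = 0 (t = 5 - 5 = 0)
H(c) = -c + 130*√c
O(J) = J^(3/2) - J
((O(-18) - 144) + H(t)) + 46749 = ((((-18)^(3/2) - 1*(-18)) - 144) + (-1*0 + 130*√0)) + 46749 = (((-54*I*√2 + 18) - 144) + (0 + 130*0)) + 46749 = (((18 - 54*I*√2) - 144) + (0 + 0)) + 46749 = ((-126 - 54*I*√2) + 0) + 46749 = (-126 - 54*I*√2) + 46749 = 46623 - 54*I*√2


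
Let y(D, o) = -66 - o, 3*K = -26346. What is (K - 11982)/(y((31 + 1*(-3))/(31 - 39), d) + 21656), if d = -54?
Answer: -5191/5411 ≈ -0.95934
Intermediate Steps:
K = -8782 (K = (1/3)*(-26346) = -8782)
(K - 11982)/(y((31 + 1*(-3))/(31 - 39), d) + 21656) = (-8782 - 11982)/((-66 - 1*(-54)) + 21656) = -20764/((-66 + 54) + 21656) = -20764/(-12 + 21656) = -20764/21644 = -20764*1/21644 = -5191/5411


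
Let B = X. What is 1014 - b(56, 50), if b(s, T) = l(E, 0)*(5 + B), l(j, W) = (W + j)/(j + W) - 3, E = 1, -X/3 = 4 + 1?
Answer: 994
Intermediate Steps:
X = -15 (X = -3*(4 + 1) = -3*5 = -15)
B = -15
l(j, W) = -2 (l(j, W) = (W + j)/(W + j) - 3 = 1 - 3 = -2)
b(s, T) = 20 (b(s, T) = -2*(5 - 15) = -2*(-10) = 20)
1014 - b(56, 50) = 1014 - 1*20 = 1014 - 20 = 994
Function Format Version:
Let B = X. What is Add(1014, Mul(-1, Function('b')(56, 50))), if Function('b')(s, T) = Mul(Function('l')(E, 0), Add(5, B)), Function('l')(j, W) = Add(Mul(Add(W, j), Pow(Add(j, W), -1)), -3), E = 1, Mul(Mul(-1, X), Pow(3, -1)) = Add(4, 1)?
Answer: 994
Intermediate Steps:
X = -15 (X = Mul(-3, Add(4, 1)) = Mul(-3, 5) = -15)
B = -15
Function('l')(j, W) = -2 (Function('l')(j, W) = Add(Mul(Add(W, j), Pow(Add(W, j), -1)), -3) = Add(1, -3) = -2)
Function('b')(s, T) = 20 (Function('b')(s, T) = Mul(-2, Add(5, -15)) = Mul(-2, -10) = 20)
Add(1014, Mul(-1, Function('b')(56, 50))) = Add(1014, Mul(-1, 20)) = Add(1014, -20) = 994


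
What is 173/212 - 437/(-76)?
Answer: 348/53 ≈ 6.5660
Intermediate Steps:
173/212 - 437/(-76) = 173*(1/212) - 437*(-1/76) = 173/212 + 23/4 = 348/53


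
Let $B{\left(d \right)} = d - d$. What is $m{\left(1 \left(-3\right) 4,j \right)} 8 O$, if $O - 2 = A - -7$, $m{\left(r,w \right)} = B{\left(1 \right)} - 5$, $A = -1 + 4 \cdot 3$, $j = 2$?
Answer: $-800$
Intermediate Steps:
$B{\left(d \right)} = 0$
$A = 11$ ($A = -1 + 12 = 11$)
$m{\left(r,w \right)} = -5$ ($m{\left(r,w \right)} = 0 - 5 = -5$)
$O = 20$ ($O = 2 + \left(11 - -7\right) = 2 + \left(11 + 7\right) = 2 + 18 = 20$)
$m{\left(1 \left(-3\right) 4,j \right)} 8 O = \left(-5\right) 8 \cdot 20 = \left(-40\right) 20 = -800$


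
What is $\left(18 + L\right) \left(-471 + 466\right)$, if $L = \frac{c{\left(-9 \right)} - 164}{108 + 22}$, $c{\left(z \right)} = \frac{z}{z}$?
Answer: $- \frac{2177}{26} \approx -83.731$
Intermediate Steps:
$c{\left(z \right)} = 1$
$L = - \frac{163}{130}$ ($L = \frac{1 - 164}{108 + 22} = - \frac{163}{130} \approx -1.2538$)
$\left(18 + L\right) \left(-471 + 466\right) = \left(18 - \frac{163}{130}\right) \left(-471 + 466\right) = \frac{2177}{130} \left(-5\right) = - \frac{2177}{26}$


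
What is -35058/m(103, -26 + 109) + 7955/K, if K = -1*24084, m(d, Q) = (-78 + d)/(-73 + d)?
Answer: -5066061007/120420 ≈ -42070.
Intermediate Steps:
m(d, Q) = (-78 + d)/(-73 + d)
K = -24084
-35058/m(103, -26 + 109) + 7955/K = -35058*(-73 + 103)/(-78 + 103) + 7955/(-24084) = -35058/(25/30) + 7955*(-1/24084) = -35058/((1/30)*25) - 7955/24084 = -35058/5/6 - 7955/24084 = -35058*6/5 - 7955/24084 = -210348/5 - 7955/24084 = -5066061007/120420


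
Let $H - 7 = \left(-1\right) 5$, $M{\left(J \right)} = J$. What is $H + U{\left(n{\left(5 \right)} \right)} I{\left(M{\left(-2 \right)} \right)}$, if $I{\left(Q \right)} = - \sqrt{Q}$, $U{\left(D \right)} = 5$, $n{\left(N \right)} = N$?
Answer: $2 - 5 i \sqrt{2} \approx 2.0 - 7.0711 i$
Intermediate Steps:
$H = 2$ ($H = 7 - 5 = 2$)
$H + U{\left(n{\left(5 \right)} \right)} I{\left(M{\left(-2 \right)} \right)} = 2 + 5 \left(- \sqrt{-2}\right) = 2 + 5 \left(- i \sqrt{2}\right) = 2 - 5 i \sqrt{2}$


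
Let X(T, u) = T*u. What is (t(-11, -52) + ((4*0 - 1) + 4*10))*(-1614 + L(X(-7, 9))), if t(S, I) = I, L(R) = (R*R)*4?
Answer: -185406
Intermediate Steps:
L(R) = 4*R**2 (L(R) = R**2*4 = 4*R**2)
(t(-11, -52) + ((4*0 - 1) + 4*10))*(-1614 + L(X(-7, 9))) = (-52 + ((4*0 - 1) + 4*10))*(-1614 + 4*(-7*9)**2) = (-52 + ((0 - 1) + 40))*(-1614 + 4*(-63)**2) = (-52 + (-1 + 40))*(-1614 + 4*3969) = (-52 + 39)*(-1614 + 15876) = -13*14262 = -185406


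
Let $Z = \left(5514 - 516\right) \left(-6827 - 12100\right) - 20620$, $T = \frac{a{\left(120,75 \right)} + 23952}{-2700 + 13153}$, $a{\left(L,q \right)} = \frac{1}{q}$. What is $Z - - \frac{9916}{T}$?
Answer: $- \frac{169963675564066}{1796401} \approx -9.4613 \cdot 10^{7}$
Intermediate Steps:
$T = \frac{1796401}{783975}$ ($T = \frac{\frac{1}{75} + 23952}{-2700 + 13153} = \frac{\frac{1}{75} + 23952}{10453} = \frac{1796401}{75} \cdot \frac{1}{10453} = \frac{1796401}{783975} \approx 2.2914$)
$Z = -94617766$ ($Z = 4998 \left(-18927\right) - 20620 = -94597146 - 20620 = -94617766$)
$Z - - \frac{9916}{T} = -94617766 - - \frac{9916}{\frac{1796401}{783975}} = -94617766 - \left(-9916\right) \frac{783975}{1796401} = -94617766 - - \frac{7773896100}{1796401} = -94617766 + \frac{7773896100}{1796401} = - \frac{169963675564066}{1796401}$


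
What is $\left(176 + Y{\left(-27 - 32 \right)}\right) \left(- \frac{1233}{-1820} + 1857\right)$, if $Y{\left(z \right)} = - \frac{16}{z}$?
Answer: $\frac{135238920}{413} \approx 3.2746 \cdot 10^{5}$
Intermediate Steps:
$\left(176 + Y{\left(-27 - 32 \right)}\right) \left(- \frac{1233}{-1820} + 1857\right) = \left(176 - \frac{16}{-27 - 32}\right) \left(- \frac{1233}{-1820} + 1857\right) = \left(176 - \frac{16}{-27 - 32}\right) \left(\left(-1233\right) \left(- \frac{1}{1820}\right) + 1857\right) = \left(176 - \frac{16}{-59}\right) \left(\frac{1233}{1820} + 1857\right) = \left(176 - - \frac{16}{59}\right) \frac{3380973}{1820} = \left(176 + \frac{16}{59}\right) \frac{3380973}{1820} = \frac{10400}{59} \cdot \frac{3380973}{1820} = \frac{135238920}{413}$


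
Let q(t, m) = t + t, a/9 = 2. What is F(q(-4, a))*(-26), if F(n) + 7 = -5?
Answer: 312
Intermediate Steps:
a = 18 (a = 9*2 = 18)
q(t, m) = 2*t
F(n) = -12 (F(n) = -7 - 5 = -12)
F(q(-4, a))*(-26) = -12*(-26) = 312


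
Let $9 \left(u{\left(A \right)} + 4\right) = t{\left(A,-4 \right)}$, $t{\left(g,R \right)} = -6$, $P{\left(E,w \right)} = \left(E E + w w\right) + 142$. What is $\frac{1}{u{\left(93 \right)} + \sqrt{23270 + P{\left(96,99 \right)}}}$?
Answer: $\frac{42}{381665} + \frac{9 \sqrt{42429}}{381665} \approx 0.0049673$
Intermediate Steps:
$P{\left(E,w \right)} = 142 + E^{2} + w^{2}$ ($P{\left(E,w \right)} = \left(E^{2} + w^{2}\right) + 142 = 142 + E^{2} + w^{2}$)
$u{\left(A \right)} = - \frac{14}{3}$ ($u{\left(A \right)} = -4 + \frac{1}{9} \left(-6\right) = -4 - \frac{2}{3} = - \frac{14}{3}$)
$\frac{1}{u{\left(93 \right)} + \sqrt{23270 + P{\left(96,99 \right)}}} = \frac{1}{- \frac{14}{3} + \sqrt{23270 + \left(142 + 96^{2} + 99^{2}\right)}} = \frac{1}{- \frac{14}{3} + \sqrt{23270 + \left(142 + 9216 + 9801\right)}} = \frac{1}{- \frac{14}{3} + \sqrt{23270 + 19159}} = \frac{1}{- \frac{14}{3} + \sqrt{42429}}$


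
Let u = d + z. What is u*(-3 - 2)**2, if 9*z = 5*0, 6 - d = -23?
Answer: 725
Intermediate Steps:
d = 29 (d = 6 - 1*(-23) = 6 + 23 = 29)
z = 0 (z = (5*0)/9 = (1/9)*0 = 0)
u = 29 (u = 29 + 0 = 29)
u*(-3 - 2)**2 = 29*(-3 - 2)**2 = 29*(-5)**2 = 29*25 = 725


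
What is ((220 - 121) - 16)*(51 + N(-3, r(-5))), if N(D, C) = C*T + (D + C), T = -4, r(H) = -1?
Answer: 4233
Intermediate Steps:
N(D, C) = D - 3*C (N(D, C) = C*(-4) + (D + C) = -4*C + (C + D) = D - 3*C)
((220 - 121) - 16)*(51 + N(-3, r(-5))) = ((220 - 121) - 16)*(51 + (-3 - 3*(-1))) = (99 - 16)*(51 + (-3 + 3)) = 83*(51 + 0) = 83*51 = 4233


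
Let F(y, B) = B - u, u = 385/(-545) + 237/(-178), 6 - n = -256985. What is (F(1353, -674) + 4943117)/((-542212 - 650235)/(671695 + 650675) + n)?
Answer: 63403223875070625/3296748999359323 ≈ 19.232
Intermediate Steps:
n = 256991 (n = 6 - 1*(-256985) = 6 + 256985 = 256991)
u = -39539/19402 (u = 385*(-1/545) + 237*(-1/178) = -77/109 - 237/178 = -39539/19402 ≈ -2.0379)
F(y, B) = 39539/19402 + B (F(y, B) = B - 1*(-39539/19402) = B + 39539/19402 = 39539/19402 + B)
(F(1353, -674) + 4943117)/((-542212 - 650235)/(671695 + 650675) + n) = ((39539/19402 - 674) + 4943117)/((-542212 - 650235)/(671695 + 650675) + 256991) = (-13037409/19402 + 4943117)/(-1192447/1322370 + 256991) = 95893318625/(19402*(-1192447*1/1322370 + 256991)) = 95893318625/(19402*(-1192447/1322370 + 256991)) = 95893318625/(19402*(339835996223/1322370)) = (95893318625/19402)*(1322370/339835996223) = 63403223875070625/3296748999359323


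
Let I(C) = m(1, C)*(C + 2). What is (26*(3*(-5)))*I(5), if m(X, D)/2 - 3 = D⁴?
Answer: -3428880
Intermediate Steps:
m(X, D) = 6 + 2*D⁴
I(C) = (2 + C)*(6 + 2*C⁴) (I(C) = (6 + 2*C⁴)*(C + 2) = (6 + 2*C⁴)*(2 + C) = (2 + C)*(6 + 2*C⁴))
(26*(3*(-5)))*I(5) = (26*(3*(-5)))*(2*(2 + 5)*(3 + 5⁴)) = (26*(-15))*(2*7*(3 + 625)) = -780*7*628 = -390*8792 = -3428880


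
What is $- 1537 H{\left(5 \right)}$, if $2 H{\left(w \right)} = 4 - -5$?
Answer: $- \frac{13833}{2} \approx -6916.5$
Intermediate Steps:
$H{\left(w \right)} = \frac{9}{2}$ ($H{\left(w \right)} = \frac{4 - -5}{2} = \frac{4 + 5}{2} = \frac{1}{2} \cdot 9 = \frac{9}{2}$)
$- 1537 H{\left(5 \right)} = \left(-1537\right) \frac{9}{2} = - \frac{13833}{2}$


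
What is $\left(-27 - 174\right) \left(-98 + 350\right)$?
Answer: $-50652$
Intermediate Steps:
$\left(-27 - 174\right) \left(-98 + 350\right) = \left(-27 - 174\right) 252 = \left(-201\right) 252 = -50652$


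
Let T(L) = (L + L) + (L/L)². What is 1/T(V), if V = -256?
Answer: -1/511 ≈ -0.0019569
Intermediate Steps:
T(L) = 1 + 2*L (T(L) = 2*L + 1² = 2*L + 1 = 1 + 2*L)
1/T(V) = 1/(1 + 2*(-256)) = 1/(1 - 512) = 1/(-511) = -1/511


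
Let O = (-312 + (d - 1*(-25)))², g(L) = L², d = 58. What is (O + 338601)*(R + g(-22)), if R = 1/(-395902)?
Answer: 37465062796407/197951 ≈ 1.8926e+8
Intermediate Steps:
R = -1/395902 ≈ -2.5259e-6
O = 52441 (O = (-312 + (58 - 1*(-25)))² = (-312 + (58 + 25))² = (-312 + 83)² = (-229)² = 52441)
(O + 338601)*(R + g(-22)) = (52441 + 338601)*(-1/395902 + (-22)²) = 391042*(-1/395902 + 484) = 391042*(191616567/395902) = 37465062796407/197951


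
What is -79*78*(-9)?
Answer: 55458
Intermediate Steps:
-79*78*(-9) = -6162*(-9) = 55458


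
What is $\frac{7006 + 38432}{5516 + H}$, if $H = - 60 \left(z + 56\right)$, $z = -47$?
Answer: $\frac{22719}{2488} \approx 9.1314$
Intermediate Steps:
$H = -540$ ($H = - 60 \left(-47 + 56\right) = \left(-60\right) 9 = -540$)
$\frac{7006 + 38432}{5516 + H} = \frac{7006 + 38432}{5516 - 540} = \frac{45438}{4976} = 45438 \cdot \frac{1}{4976} = \frac{22719}{2488}$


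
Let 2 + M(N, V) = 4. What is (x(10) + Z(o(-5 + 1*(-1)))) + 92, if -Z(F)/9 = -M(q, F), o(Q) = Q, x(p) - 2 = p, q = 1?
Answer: 122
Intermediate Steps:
M(N, V) = 2 (M(N, V) = -2 + 4 = 2)
x(p) = 2 + p
Z(F) = 18 (Z(F) = -(-9)*2 = -9*(-2) = 18)
(x(10) + Z(o(-5 + 1*(-1)))) + 92 = ((2 + 10) + 18) + 92 = (12 + 18) + 92 = 30 + 92 = 122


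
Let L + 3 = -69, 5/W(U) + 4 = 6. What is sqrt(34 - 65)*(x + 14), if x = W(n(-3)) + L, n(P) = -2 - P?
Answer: -111*I*sqrt(31)/2 ≈ -309.01*I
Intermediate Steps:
W(U) = 5/2 (W(U) = 5/(-4 + 6) = 5/2)
L = -72 (L = -3 - 69 = -72)
x = -139/2 (x = 5/2 - 72 = -139/2 ≈ -69.500)
sqrt(34 - 65)*(x + 14) = sqrt(34 - 65)*(-139/2 + 14) = sqrt(-31)*(-111/2) = (I*sqrt(31))*(-111/2) = -111*I*sqrt(31)/2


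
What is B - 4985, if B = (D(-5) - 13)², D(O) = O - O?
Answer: -4816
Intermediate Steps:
D(O) = 0
B = 169 (B = (0 - 13)² = (-13)² = 169)
B - 4985 = 169 - 4985 = -4816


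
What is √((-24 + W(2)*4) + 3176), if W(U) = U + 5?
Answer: 2*√795 ≈ 56.391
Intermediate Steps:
W(U) = 5 + U
√((-24 + W(2)*4) + 3176) = √((-24 + (5 + 2)*4) + 3176) = √((-24 + 7*4) + 3176) = √((-24 + 28) + 3176) = √(4 + 3176) = √3180 = 2*√795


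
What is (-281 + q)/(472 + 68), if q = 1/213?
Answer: -14963/28755 ≈ -0.52036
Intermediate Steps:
q = 1/213 ≈ 0.0046948
(-281 + q)/(472 + 68) = (-281 + 1/213)/(472 + 68) = -59852/213/540 = -59852/213*1/540 = -14963/28755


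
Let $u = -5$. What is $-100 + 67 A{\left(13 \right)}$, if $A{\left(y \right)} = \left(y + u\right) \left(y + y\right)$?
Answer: $13836$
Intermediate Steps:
$A{\left(y \right)} = 2 y \left(-5 + y\right)$ ($A{\left(y \right)} = \left(y - 5\right) \left(y + y\right) = \left(-5 + y\right) 2 y = 2 y \left(-5 + y\right)$)
$-100 + 67 A{\left(13 \right)} = -100 + 67 \cdot 2 \cdot 13 \left(-5 + 13\right) = -100 + 67 \cdot 2 \cdot 13 \cdot 8 = -100 + 67 \cdot 208 = -100 + 13936 = 13836$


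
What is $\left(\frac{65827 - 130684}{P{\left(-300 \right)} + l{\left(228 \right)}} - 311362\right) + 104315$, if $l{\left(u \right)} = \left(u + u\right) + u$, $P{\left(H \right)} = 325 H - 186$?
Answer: $- \frac{6694636079}{32334} \approx -2.0705 \cdot 10^{5}$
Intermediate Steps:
$P{\left(H \right)} = -186 + 325 H$
$l{\left(u \right)} = 3 u$ ($l{\left(u \right)} = 2 u + u = 3 u$)
$\left(\frac{65827 - 130684}{P{\left(-300 \right)} + l{\left(228 \right)}} - 311362\right) + 104315 = \left(\frac{65827 - 130684}{\left(-186 + 325 \left(-300\right)\right) + 3 \cdot 228} - 311362\right) + 104315 = \left(- \frac{64857}{\left(-186 - 97500\right) + 684} - 311362\right) + 104315 = \left(- \frac{64857}{-97686 + 684} - 311362\right) + 104315 = \left(- \frac{64857}{-97002} - 311362\right) + 104315 = \left(\left(-64857\right) \left(- \frac{1}{97002}\right) - 311362\right) + 104315 = \left(\frac{21619}{32334} - 311362\right) + 104315 = - \frac{10067557289}{32334} + 104315 = - \frac{6694636079}{32334}$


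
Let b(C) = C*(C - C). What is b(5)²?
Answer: 0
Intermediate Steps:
b(C) = 0 (b(C) = C*0 = 0)
b(5)² = 0² = 0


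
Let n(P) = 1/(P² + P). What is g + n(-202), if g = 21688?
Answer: 880576177/40602 ≈ 21688.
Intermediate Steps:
n(P) = 1/(P + P²)
g + n(-202) = 21688 + 1/((-202)*(1 - 202)) = 21688 - 1/202/(-201) = 21688 - 1/202*(-1/201) = 21688 + 1/40602 = 880576177/40602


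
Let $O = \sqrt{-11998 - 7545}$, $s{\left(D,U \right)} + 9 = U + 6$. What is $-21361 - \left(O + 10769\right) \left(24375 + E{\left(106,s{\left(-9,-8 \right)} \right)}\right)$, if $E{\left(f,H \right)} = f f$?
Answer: $-383516220 - 35611 i \sqrt{19543} \approx -3.8352 \cdot 10^{8} - 4.9783 \cdot 10^{6} i$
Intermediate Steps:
$s{\left(D,U \right)} = -3 + U$ ($s{\left(D,U \right)} = -9 + \left(U + 6\right) = -9 + \left(6 + U\right) = -3 + U$)
$O = i \sqrt{19543}$ ($O = \sqrt{-19543} = i \sqrt{19543} \approx 139.8 i$)
$E{\left(f,H \right)} = f^{2}$
$-21361 - \left(O + 10769\right) \left(24375 + E{\left(106,s{\left(-9,-8 \right)} \right)}\right) = -21361 - \left(i \sqrt{19543} + 10769\right) \left(24375 + 106^{2}\right) = -21361 - \left(10769 + i \sqrt{19543}\right) \left(24375 + 11236\right) = -21361 - \left(10769 + i \sqrt{19543}\right) 35611 = -21361 - \left(383494859 + 35611 i \sqrt{19543}\right) = -383516220 - 35611 i \sqrt{19543}$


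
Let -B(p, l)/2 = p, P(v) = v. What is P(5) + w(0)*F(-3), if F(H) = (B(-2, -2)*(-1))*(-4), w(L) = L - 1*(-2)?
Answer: 37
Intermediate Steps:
w(L) = 2 + L (w(L) = L + 2 = 2 + L)
B(p, l) = -2*p
F(H) = 16 (F(H) = (-2*(-2)*(-1))*(-4) = (4*(-1))*(-4) = -4*(-4) = 16)
P(5) + w(0)*F(-3) = 5 + (2 + 0)*16 = 5 + 2*16 = 5 + 32 = 37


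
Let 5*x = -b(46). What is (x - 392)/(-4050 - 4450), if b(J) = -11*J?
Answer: 727/21250 ≈ 0.034212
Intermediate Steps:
x = 506/5 (x = (-(-11)*46)/5 = (-1*(-506))/5 = (1/5)*506 = 506/5 ≈ 101.20)
(x - 392)/(-4050 - 4450) = (506/5 - 392)/(-4050 - 4450) = -1454/5/(-8500) = -1454/5*(-1/8500) = 727/21250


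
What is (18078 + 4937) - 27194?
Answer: -4179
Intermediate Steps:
(18078 + 4937) - 27194 = 23015 - 27194 = -4179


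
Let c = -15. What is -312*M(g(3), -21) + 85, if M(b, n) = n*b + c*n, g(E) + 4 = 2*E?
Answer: -85091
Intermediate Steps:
g(E) = -4 + 2*E
M(b, n) = -15*n + b*n (M(b, n) = n*b - 15*n = b*n - 15*n = -15*n + b*n)
-312*M(g(3), -21) + 85 = -(-6552)*(-15 + (-4 + 2*3)) + 85 = -(-6552)*(-15 + (-4 + 6)) + 85 = -(-6552)*(-15 + 2) + 85 = -(-6552)*(-13) + 85 = -312*273 + 85 = -85176 + 85 = -85091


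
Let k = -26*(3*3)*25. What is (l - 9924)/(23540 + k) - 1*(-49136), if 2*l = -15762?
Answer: 173839607/3538 ≈ 49135.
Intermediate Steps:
l = -7881 (l = (½)*(-15762) = -7881)
k = -5850 (k = -26*9*25 = -234*25 = -1*5850 = -5850)
(l - 9924)/(23540 + k) - 1*(-49136) = (-7881 - 9924)/(23540 - 5850) - 1*(-49136) = -17805/17690 + 49136 = -17805*1/17690 + 49136 = -3561/3538 + 49136 = 173839607/3538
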